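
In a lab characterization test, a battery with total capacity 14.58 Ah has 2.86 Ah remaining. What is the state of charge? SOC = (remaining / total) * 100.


SOC = (remaining / total) * 100 = (2.86 / 14.58) * 100 = 19.62%

19.62%


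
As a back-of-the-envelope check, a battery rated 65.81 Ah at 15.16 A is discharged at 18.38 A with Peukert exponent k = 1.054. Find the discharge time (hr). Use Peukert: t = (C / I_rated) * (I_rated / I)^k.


t_rated = C / I_rated = 65.81 / 15.16 = 4.341 hr
(I_rated/I)^k = (0.82481)^1.054 = 0.81628
t = t_rated * (I_rated/I)^k = 4.341 * 0.81628 = 3.543 hr

3.543 hr


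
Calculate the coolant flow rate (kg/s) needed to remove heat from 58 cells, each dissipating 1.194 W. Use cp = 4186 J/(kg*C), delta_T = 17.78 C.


Step 1: Total heat Q = 58 * 1.194 W = 69.252 W
Step 2: denom = cp * dT = 4186 * 17.78 = 74427
Step 3: m_dot = 69.252 / 74427 = 9.305e-04 kg/s

9.305e-04 kg/s


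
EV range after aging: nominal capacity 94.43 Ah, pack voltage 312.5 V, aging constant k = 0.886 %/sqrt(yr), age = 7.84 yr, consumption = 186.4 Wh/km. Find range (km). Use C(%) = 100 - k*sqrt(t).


Step 1: capacity retention = 100 - 0.886 * sqrt(7.84) = 100 - 0.886 * 2.8 = 97.519%
Step 2: C_now = 94.43 * 97.519/100 = 92.087 Ah
Step 3: E_pack = V * C_now = 312.5 * 92.087 = 28777 Wh
Step 4: range = E_pack / consumption = 28777 / 186.4 = 154.4 km

154.4 km


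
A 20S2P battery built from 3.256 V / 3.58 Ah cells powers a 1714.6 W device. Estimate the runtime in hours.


Step 1: E_pack = Ns * V_cell * Np * C_cell = 20 * 3.256 * 2 * 3.58 = 466.26 Wh
Step 2: t = E_pack / P = 466.26 / 1714.6 = 0.2719 hr

0.2719 hr


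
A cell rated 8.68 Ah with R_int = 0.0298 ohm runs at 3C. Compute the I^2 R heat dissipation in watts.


Step 1: I = C_rate * capacity = 3 * 8.68 = 26.04 A
Step 2: Q = I^2 * R = 26.04^2 * 0.0298 = 678.08 * 0.0298 = 20.21 W

20.21 W


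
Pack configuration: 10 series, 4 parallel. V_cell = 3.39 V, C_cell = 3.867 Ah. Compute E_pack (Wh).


E = Ns * Vcell * Np * Ccell = 10 * 3.39 * 4 * 3.867 = 524.4 Wh

524.4 Wh


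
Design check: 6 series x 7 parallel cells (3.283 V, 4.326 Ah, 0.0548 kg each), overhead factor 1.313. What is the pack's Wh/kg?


Step 1: V_pack = 6 * 3.283 = 19.698 V
Step 2: C_pack = 7 * 4.326 = 30.282 Ah
Step 3: E_pack = V_pack * C_pack = 19.698 * 30.282 = 596.49 Wh
Step 4: m_pack = 6 * 7 * 0.0548 * 1.313 = 3.022 kg
Step 5: ED = E_pack / m_pack = 596.49 / 3.022 = 197.4 Wh/kg

197.4 Wh/kg


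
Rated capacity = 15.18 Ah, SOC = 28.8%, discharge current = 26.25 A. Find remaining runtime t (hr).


Step 1: remaining = SOC/100 * C_total = 28.8/100 * 15.18 = 4.3718 Ah
Step 2: t = remaining / I = 4.3718 / 26.25 = 0.1665 hr

0.1665 hr


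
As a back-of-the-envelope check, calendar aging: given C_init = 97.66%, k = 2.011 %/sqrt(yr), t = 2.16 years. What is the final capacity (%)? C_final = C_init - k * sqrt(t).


Step 1: sqrt(2.16 yr) = 1.4697
Step 2: drop = 2.011 * 1.4697 = 2.9556
Step 3: C_final = 97.66 - 2.9556 = 94.70%

94.70%


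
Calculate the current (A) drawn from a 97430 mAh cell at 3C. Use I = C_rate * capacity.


Convert: capacity = 97430 mAh = 97.43 Ah
I = C_rate * capacity = 3 * 97.43 = 292.29 A

292.29 A


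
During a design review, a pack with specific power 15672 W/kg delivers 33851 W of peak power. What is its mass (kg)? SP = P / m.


m = P / SP = 33851 / 15672 = 2.160 kg

2.160 kg


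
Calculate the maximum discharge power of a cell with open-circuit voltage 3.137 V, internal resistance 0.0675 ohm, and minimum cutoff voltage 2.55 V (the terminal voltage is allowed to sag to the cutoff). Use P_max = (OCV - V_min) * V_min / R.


dV = OCV - V_min = 0.587 V (so I_max = dV / R)
P_max = dV * V_min / R = 0.587 * 2.55 / 0.0675 = 22.18 W

22.18 W


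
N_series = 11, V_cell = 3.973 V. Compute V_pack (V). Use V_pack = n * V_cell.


Series voltages add: 11 * 3.973 V = 43.703 V

43.703 V


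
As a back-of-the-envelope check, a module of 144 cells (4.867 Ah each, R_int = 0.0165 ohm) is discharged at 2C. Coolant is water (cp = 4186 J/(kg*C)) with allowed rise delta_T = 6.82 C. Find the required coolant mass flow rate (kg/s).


Step 1: I = 2 * 4.867 = 9.734 A
Step 2: Q_cell = I^2 * R = 9.734^2 * 0.0165 = 1.5634 W
Step 3: Q_total = 144 * 1.5634 = 225.13 W
Step 4: m_dot = Q_total / (cp * dT) = 225.13 / (4186 * 6.82) = 0.007886 kg/s

0.007886 kg/s


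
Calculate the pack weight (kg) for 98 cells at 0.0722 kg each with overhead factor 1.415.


m_pack = n * m_cell * overhead = 98 * 0.0722 * 1.415 = 10.01 kg

10.01 kg


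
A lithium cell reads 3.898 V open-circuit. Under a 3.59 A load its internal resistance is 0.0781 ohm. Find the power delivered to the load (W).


Step 1: V_terminal = OCV - I*R = 3.898 - 3.59 * 0.0781 = 3.6176 V
Step 2: P_out = V_terminal * I = 3.6176 * 3.59 = 12.99 W

12.99 W


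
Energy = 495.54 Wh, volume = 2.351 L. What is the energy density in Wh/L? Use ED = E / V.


ED = E / V = 495.54 / 2.351 = 210.8 Wh/L

210.8 Wh/L


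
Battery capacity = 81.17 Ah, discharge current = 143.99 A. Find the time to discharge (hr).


t = capacity / current = 81.17 / 143.99 = 0.5637 hr

0.5637 hr


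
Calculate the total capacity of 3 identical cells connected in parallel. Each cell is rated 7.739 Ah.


C_total = 3 * 7.739 = 23.217 Ah

23.217 Ah


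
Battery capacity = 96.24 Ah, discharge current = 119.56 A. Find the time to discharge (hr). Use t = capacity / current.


Runtime = 96.24 Ah / 119.56 A = 0.8050 hr

0.8050 hr


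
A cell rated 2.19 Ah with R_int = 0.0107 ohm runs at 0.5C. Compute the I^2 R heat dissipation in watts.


Step 1: I = C_rate * capacity = 0.5 * 2.19 = 1.095 A
Step 2: Q = I^2 * R = 1.095^2 * 0.0107 = 1.199 * 0.0107 = 0.01283 W

0.01283 W


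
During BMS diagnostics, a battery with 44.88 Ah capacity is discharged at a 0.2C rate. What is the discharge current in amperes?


I = C_rate * capacity = 0.2 * 44.88 = 8.976 A

8.976 A


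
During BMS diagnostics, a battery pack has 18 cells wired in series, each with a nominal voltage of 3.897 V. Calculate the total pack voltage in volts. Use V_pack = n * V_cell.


Series voltages add: 18 * 3.897 V = 70.146 V

70.146 V


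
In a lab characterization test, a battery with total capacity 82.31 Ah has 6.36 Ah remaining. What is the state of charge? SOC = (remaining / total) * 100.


SOC = (remaining / total) * 100 = (6.36 / 82.31) * 100 = 7.727%

7.727%


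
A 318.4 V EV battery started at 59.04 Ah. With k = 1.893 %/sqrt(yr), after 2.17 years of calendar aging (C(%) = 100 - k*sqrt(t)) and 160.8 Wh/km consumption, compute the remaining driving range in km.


Step 1: capacity retention = 100 - 1.893 * sqrt(2.17) = 100 - 1.893 * 1.4731 = 97.211%
Step 2: C_now = 59.04 * 97.211/100 = 57.393 Ah
Step 3: E_pack = V * C_now = 318.4 * 57.393 = 18274 Wh
Step 4: range = E_pack / consumption = 18274 / 160.8 = 113.6 km

113.6 km


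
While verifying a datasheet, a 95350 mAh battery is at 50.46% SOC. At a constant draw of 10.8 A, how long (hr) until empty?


Convert: C_total = 95350 mAh = 95.35 Ah
Step 1: remaining = SOC/100 * C_total = 50.46/100 * 95.35 = 48.114 Ah
Step 2: t = remaining / I = 48.114 / 10.8 = 4.455 hr

4.455 hr


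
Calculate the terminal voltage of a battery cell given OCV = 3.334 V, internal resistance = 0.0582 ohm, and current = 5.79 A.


V = OCV - I*R = 3.334 - 5.79 * 0.0582 = 2.997 V

2.997 V


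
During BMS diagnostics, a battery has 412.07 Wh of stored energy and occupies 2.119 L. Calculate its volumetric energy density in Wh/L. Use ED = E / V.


Volumetric ED = 412.07 Wh / 2.119 L = 194.5 Wh/L

194.5 Wh/L


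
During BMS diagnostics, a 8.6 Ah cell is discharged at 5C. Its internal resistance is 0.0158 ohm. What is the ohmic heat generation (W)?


Step 1: I = C_rate * capacity = 5 * 8.6 = 43 A
Step 2: Q = I^2 * R = 43^2 * 0.0158 = 1849 * 0.0158 = 29.21 W

29.21 W


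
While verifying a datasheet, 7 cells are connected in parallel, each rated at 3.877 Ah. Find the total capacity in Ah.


Parallel capacities add: 7 * 3.877 Ah = 27.139 Ah

27.139 Ah


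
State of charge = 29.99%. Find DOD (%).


Complement of SOC: DOD = 100% - 29.99% = 70.01%

70.01%


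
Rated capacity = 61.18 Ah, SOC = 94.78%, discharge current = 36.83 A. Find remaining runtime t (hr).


Step 1: remaining = SOC/100 * C_total = 94.78/100 * 61.18 = 57.986 Ah
Step 2: t = remaining / I = 57.986 / 36.83 = 1.574 hr

1.574 hr


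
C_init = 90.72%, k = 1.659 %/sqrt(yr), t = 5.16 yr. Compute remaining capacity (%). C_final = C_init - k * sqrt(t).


Step 1: sqrt(5.16 yr) = 2.2716
Step 2: drop = 1.659 * 2.2716 = 3.7686
Step 3: C_final = 90.72 - 3.7686 = 86.95%

86.95%


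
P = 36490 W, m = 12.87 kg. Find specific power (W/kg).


SP = P / m = 36490 / 12.87 = 2835 W/kg

2835 W/kg


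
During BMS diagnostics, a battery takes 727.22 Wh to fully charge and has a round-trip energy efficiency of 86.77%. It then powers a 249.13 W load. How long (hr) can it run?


Step 1: E_discharge = eta/100 * E_charge = 86.77/100 * 727.22 = 631.01 Wh
Step 2: t = E_discharge / P = 631.01 / 249.13 = 2.533 hr

2.533 hr


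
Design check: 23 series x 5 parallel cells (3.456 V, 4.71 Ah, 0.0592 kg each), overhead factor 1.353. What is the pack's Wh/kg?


Step 1: V_pack = 23 * 3.456 = 79.488 V
Step 2: C_pack = 5 * 4.71 = 23.55 Ah
Step 3: E_pack = V_pack * C_pack = 79.488 * 23.55 = 1871.9 Wh
Step 4: m_pack = 23 * 5 * 0.0592 * 1.353 = 9.2112 kg
Step 5: ED = E_pack / m_pack = 1871.9 / 9.2112 = 203.2 Wh/kg

203.2 Wh/kg


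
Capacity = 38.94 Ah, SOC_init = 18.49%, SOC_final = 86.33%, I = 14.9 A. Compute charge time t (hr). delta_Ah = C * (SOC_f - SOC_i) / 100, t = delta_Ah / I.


Step 1: dSOC = 86.33% - 18.49% = 67.84%
Step 2: delta_Ah = 38.94 * 67.84 / 100 = 26.417 Ah
Step 3: t = 26.417 / 14.9 = 1.773 hr

1.773 hr


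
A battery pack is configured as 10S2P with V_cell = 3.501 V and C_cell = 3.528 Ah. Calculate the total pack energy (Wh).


V_pack = 10 * 3.501 = 35.01 V
C_pack = 2 * 3.528 = 7.056 Ah
E = V_pack * C_pack = 35.01 * 7.056 = 247.0 Wh

247.0 Wh


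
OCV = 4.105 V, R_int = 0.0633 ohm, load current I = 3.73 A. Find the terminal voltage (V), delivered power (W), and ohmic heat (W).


Step 1: V_terminal = OCV - I*R = 4.105 - 3.73 * 0.0633 = 3.8689 V
Step 2: P_out = V_terminal * I = 3.8689 * 3.73 = 14.43 W
Step 3: Q = I^2 * R = 3.73^2 * 0.0633 = 0.8807 W

V=3.8689 V, P=14.43 W, Q=0.8807 W


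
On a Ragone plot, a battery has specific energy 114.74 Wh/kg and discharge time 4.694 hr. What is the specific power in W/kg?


Specific power = 114.74 Wh/kg / 4.694 hr = 24.44 W/kg

24.44 W/kg


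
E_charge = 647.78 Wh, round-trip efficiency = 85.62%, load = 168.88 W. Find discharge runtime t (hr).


Step 1: E_discharge = eta/100 * E_charge = 85.62/100 * 647.78 = 554.63 Wh
Step 2: t = E_discharge / P = 554.63 / 168.88 = 3.284 hr

3.284 hr


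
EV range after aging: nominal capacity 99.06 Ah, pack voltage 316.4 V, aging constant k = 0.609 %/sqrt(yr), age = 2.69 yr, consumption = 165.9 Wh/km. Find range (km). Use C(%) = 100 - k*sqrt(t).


Step 1: capacity retention = 100 - 0.609 * sqrt(2.69) = 100 - 0.609 * 1.6401 = 99.001%
Step 2: C_now = 99.06 * 99.001/100 = 98.07 Ah
Step 3: E_pack = V * C_now = 316.4 * 98.07 = 31029 Wh
Step 4: range = E_pack / consumption = 31029 / 165.9 = 187.0 km

187.0 km


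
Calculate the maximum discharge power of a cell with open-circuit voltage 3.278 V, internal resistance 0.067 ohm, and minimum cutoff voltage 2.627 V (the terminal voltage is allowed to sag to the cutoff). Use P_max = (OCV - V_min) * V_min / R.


dV = OCV - V_min = 0.651 V (so I_max = dV / R)
P_max = dV * V_min / R = 0.651 * 2.627 / 0.067 = 25.53 W

25.53 W


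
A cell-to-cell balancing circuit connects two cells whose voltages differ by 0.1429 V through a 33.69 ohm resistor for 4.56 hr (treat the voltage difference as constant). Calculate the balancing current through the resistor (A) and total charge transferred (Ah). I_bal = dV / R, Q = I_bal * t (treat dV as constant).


First, Ohm's law: I_bal = 0.1429 V / 33.69 ohm = 0.0042416 A
Then Q = I * t = 0.0042416 A * 4.56 hr = 0.01934 Ah

I=0.0042416 A, Q=0.01934 Ah


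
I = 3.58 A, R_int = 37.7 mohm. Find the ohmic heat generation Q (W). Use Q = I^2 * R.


Convert: R = 37.7 mohm = 0.0377 ohm
I^2 = 12.816
Q = 12.816 * 0.0377 = 0.4832 W

0.4832 W


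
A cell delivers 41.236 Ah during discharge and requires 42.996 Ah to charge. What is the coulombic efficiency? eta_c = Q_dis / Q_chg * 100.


Coulombic efficiency = 41.236/42.996 * 100% = 95.91%

95.91%


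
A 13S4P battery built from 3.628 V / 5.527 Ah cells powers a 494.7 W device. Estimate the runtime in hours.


Step 1: E_pack = Ns * V_cell * Np * C_cell = 13 * 3.628 * 4 * 5.527 = 1042.7 Wh
Step 2: t = E_pack / P = 1042.7 / 494.7 = 2.108 hr

2.108 hr


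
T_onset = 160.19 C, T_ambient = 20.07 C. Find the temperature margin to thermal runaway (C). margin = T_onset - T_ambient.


margin = T_onset - T_ambient = 160.19 - 20.07 = 140.12 C

140.12 C


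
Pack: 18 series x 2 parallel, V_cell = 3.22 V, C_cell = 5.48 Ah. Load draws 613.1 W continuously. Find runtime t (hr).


Step 1: E_pack = Ns * V_cell * Np * C_cell = 18 * 3.22 * 2 * 5.48 = 635.24 Wh
Step 2: t = E_pack / P = 635.24 / 613.1 = 1.036 hr

1.036 hr


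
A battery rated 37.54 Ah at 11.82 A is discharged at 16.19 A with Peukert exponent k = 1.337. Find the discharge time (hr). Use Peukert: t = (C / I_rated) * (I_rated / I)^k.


Step 1: t_rated = C / I_rated = 37.54 / 11.82 = 3.176 hr
Step 2: ratio = 11.82 / 16.19 = 0.73008
Step 3: ratio^k = 0.73008^1.337 = 0.65664
Step 4: t = t_rated * ratio^k = 3.176 * 0.65664 = 2.085 hr

2.085 hr


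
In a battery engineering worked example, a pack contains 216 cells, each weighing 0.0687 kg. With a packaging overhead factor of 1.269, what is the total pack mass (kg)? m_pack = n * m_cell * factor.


m_pack = n * m_cell * overhead = 216 * 0.0687 * 1.269 = 18.83 kg

18.83 kg


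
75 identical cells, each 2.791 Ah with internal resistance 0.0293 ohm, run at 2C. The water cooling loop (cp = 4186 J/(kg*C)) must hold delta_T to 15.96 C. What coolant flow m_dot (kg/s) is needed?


Step 1: I = 2 * 2.791 = 5.582 A
Step 2: Q_cell = I^2 * R = 5.582^2 * 0.0293 = 0.91295 W
Step 3: Q_total = 75 * 0.91295 = 68.471 W
Step 4: m_dot = Q_total / (cp * dT) = 68.471 / (4186 * 15.96) = 0.001025 kg/s

0.001025 kg/s


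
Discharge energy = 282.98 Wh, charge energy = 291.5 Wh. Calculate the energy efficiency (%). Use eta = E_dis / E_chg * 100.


Round-trip efficiency = 282.98/291.5 * 100% = 97.08%

97.08%


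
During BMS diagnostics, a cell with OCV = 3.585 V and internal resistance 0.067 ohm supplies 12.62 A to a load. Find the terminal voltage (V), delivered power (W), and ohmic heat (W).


Step 1: V_terminal = OCV - I*R = 3.585 - 12.62 * 0.067 = 2.7395 V
Step 2: P_out = V_terminal * I = 2.7395 * 12.62 = 34.57 W
Step 3: Q = I^2 * R = 12.62^2 * 0.067 = 10.67 W

V=2.7395 V, P=34.57 W, Q=10.67 W


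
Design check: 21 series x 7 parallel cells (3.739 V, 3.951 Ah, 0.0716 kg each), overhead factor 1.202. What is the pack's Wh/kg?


Step 1: V_pack = 21 * 3.739 = 78.519 V
Step 2: C_pack = 7 * 3.951 = 27.657 Ah
Step 3: E_pack = V_pack * C_pack = 78.519 * 27.657 = 2171.6 Wh
Step 4: m_pack = 21 * 7 * 0.0716 * 1.202 = 12.651 kg
Step 5: ED = E_pack / m_pack = 2171.6 / 12.651 = 171.7 Wh/kg

171.7 Wh/kg


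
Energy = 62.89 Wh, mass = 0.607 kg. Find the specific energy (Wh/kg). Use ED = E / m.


Specific energy = 62.89 Wh / 0.607 kg = 103.6 Wh/kg

103.6 Wh/kg


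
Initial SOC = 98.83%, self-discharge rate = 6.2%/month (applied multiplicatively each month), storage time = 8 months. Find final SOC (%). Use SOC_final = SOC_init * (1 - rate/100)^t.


Monthly retention factor = 1 - 6.2/100 = 0.938
Over 8 months: factor^8 = 0.59927
SOC_final = 98.83 * 0.59927 = 59.23%

59.23%


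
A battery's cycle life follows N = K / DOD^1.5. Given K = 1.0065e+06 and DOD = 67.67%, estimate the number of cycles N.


DOD^1.5 = 556.67
N = K / DOD^1.5 = 1.0065e+06 / 556.67 = 1808

1808 cycles


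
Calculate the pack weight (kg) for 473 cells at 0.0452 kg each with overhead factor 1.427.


m_pack = n * m_cell * overhead = 473 * 0.0452 * 1.427 = 30.51 kg

30.51 kg


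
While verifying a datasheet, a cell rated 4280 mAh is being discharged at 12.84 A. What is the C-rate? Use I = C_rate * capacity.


Convert: capacity = 4280 mAh = 4.28 Ah
Rearranging: C_rate = 12.84 / 4.28 = 3C

3C


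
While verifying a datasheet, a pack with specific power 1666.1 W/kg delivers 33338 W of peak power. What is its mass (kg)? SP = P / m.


m = P / SP = 33338 / 1666.1 = 20.01 kg

20.01 kg


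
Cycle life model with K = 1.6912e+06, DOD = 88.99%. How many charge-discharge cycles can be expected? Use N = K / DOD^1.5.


Step 1: DOD^1.5 = 88.99^1.5 = 839.48
Step 2: N = 1.6912e+06 / 839.48 = 2015 cycles

2015 cycles


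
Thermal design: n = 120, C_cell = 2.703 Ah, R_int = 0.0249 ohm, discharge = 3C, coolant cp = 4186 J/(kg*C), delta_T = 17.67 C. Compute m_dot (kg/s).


Step 1: I = 3 * 2.703 = 8.109 A
Step 2: Q_cell = I^2 * R = 8.109^2 * 0.0249 = 1.6373 W
Step 3: Q_total = 120 * 1.6373 = 196.48 W
Step 4: m_dot = Q_total / (cp * dT) = 196.48 / (4186 * 17.67) = 0.002656 kg/s

0.002656 kg/s


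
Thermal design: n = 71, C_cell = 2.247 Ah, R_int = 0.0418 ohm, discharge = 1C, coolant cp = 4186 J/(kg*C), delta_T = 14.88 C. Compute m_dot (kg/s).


Step 1: I = 1 * 2.247 = 2.247 A
Step 2: Q_cell = I^2 * R = 2.247^2 * 0.0418 = 0.21105 W
Step 3: Q_total = 71 * 0.21105 = 14.985 W
Step 4: m_dot = Q_total / (cp * dT) = 14.985 / (4186 * 14.88) = 2.406e-04 kg/s

2.406e-04 kg/s


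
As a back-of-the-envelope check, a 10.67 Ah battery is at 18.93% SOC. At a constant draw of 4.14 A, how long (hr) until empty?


Step 1: remaining = SOC/100 * C_total = 18.93/100 * 10.67 = 2.0198 Ah
Step 2: t = remaining / I = 2.0198 / 4.14 = 0.4879 hr

0.4879 hr


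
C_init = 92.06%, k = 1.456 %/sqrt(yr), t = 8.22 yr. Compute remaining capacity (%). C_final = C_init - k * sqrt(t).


Step 1: sqrt(8.22 yr) = 2.8671
Step 2: drop = 1.456 * 2.8671 = 4.1745
Step 3: C_final = 92.06 - 4.1745 = 87.89%

87.89%


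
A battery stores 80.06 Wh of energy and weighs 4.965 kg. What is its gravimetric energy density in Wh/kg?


ED = E / m = 80.06 / 4.965 = 16.12 Wh/kg

16.12 Wh/kg


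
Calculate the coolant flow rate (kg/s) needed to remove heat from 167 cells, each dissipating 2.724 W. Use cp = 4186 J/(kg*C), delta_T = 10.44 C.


Q_total = 167 * 2.724 = 454.91 W
m_dot = Q_total / (cp * dT) = 454.91 / (4186 * 10.44) = 0.01041 kg/s

0.01041 kg/s


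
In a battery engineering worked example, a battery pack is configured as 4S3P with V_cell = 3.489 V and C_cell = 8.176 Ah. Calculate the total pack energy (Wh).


E = Ns * Vcell * Np * Ccell = 4 * 3.489 * 3 * 8.176 = 342.3 Wh

342.3 Wh


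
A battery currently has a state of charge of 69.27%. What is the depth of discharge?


DOD = 100 - SOC = 100 - 69.27 = 30.73%

30.73%


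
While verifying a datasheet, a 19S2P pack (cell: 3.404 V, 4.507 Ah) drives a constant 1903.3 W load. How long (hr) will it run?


Step 1: E_pack = Ns * V_cell * Np * C_cell = 19 * 3.404 * 2 * 4.507 = 582.99 Wh
Step 2: t = E_pack / P = 582.99 / 1903.3 = 0.3063 hr

0.3063 hr


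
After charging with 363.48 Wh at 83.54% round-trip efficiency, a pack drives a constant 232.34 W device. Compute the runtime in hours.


Step 1: E_discharge = eta/100 * E_charge = 83.54/100 * 363.48 = 303.65 Wh
Step 2: t = E_discharge / P = 303.65 / 232.34 = 1.307 hr

1.307 hr


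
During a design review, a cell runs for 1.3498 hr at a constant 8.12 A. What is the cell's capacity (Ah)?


C = I * t = 8.12 * 1.3498 = 10.96 Ah

10.96 Ah


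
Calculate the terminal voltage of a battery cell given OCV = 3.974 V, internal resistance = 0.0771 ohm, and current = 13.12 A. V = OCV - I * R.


V = OCV - I*R = 3.974 - 13.12 * 0.0771 = 2.962 V

2.962 V


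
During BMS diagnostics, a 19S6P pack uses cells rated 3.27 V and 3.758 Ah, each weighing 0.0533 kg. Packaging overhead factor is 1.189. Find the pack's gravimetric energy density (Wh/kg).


Step 1: V_pack = 19 * 3.27 = 62.13 V
Step 2: C_pack = 6 * 3.758 = 22.548 Ah
Step 3: E_pack = V_pack * C_pack = 62.13 * 22.548 = 1400.9 Wh
Step 4: m_pack = 19 * 6 * 0.0533 * 1.189 = 7.2246 kg
Step 5: ED = E_pack / m_pack = 1400.9 / 7.2246 = 193.9 Wh/kg

193.9 Wh/kg


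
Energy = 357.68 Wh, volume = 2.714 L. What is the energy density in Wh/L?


Volumetric ED = 357.68 Wh / 2.714 L = 131.8 Wh/L

131.8 Wh/L


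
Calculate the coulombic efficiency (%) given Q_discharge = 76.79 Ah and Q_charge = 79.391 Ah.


eta_c = Q_dis / Q_chg * 100 = 76.79 / 79.391 * 100 = 96.72%

96.72%


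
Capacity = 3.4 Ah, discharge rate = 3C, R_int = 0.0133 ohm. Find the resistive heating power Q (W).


Step 1: I = C_rate * capacity = 3 * 3.4 = 10.2 A
Step 2: Q = I^2 * R = 10.2^2 * 0.0133 = 104.04 * 0.0133 = 1.384 W

1.384 W


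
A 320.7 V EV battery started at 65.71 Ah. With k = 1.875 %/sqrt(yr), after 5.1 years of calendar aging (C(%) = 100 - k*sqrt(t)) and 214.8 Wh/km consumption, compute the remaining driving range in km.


Step 1: capacity retention = 100 - 1.875 * sqrt(5.1) = 100 - 1.875 * 2.2583 = 95.766%
Step 2: C_now = 65.71 * 95.766/100 = 62.928 Ah
Step 3: E_pack = V * C_now = 320.7 * 62.928 = 20181 Wh
Step 4: range = E_pack / consumption = 20181 / 214.8 = 93.95 km

93.95 km


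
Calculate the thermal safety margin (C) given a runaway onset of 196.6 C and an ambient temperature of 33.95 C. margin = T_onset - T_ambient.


Safety margin = 196.6 C - 33.95 C = 162.65 C

162.65 C


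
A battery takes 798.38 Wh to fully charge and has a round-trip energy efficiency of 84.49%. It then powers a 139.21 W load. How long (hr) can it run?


Step 1: E_discharge = eta/100 * E_charge = 84.49/100 * 798.38 = 674.55 Wh
Step 2: t = E_discharge / P = 674.55 / 139.21 = 4.846 hr

4.846 hr


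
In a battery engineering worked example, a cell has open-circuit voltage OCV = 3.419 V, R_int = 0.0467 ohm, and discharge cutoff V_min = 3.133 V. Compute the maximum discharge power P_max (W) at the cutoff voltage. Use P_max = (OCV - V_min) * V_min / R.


P_max = (OCV - V_min) * V_min / R = (3.419 - 3.133) * 3.133 / 0.0467 = 0.286 * 3.133 / 0.0467 = 19.19 W

19.19 W


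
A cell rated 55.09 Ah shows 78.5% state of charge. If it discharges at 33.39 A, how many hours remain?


Step 1: remaining = SOC/100 * C_total = 78.5/100 * 55.09 = 43.246 Ah
Step 2: t = remaining / I = 43.246 / 33.39 = 1.295 hr

1.295 hr


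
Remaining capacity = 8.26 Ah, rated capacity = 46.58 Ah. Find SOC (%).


SOC% = 8.26 / 46.58 * 100 = 17.73%

17.73%


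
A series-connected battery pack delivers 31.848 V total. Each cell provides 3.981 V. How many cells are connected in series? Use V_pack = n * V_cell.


n = V_pack / V_cell = 31.848 / 3.981 = 8

8


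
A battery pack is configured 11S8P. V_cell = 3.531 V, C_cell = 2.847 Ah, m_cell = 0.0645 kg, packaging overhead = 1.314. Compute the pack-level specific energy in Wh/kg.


Step 1: V_pack = 11 * 3.531 = 38.841 V
Step 2: C_pack = 8 * 2.847 = 22.776 Ah
Step 3: E_pack = V_pack * C_pack = 38.841 * 22.776 = 884.64 Wh
Step 4: m_pack = 11 * 8 * 0.0645 * 1.314 = 7.4583 kg
Step 5: ED = E_pack / m_pack = 884.64 / 7.4583 = 118.6 Wh/kg

118.6 Wh/kg


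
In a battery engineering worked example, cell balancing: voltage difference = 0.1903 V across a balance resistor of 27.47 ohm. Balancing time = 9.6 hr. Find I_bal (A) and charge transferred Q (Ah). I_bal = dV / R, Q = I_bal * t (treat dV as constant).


First, Ohm's law: I_bal = 0.1903 V / 27.47 ohm = 0.0069276 A
Then Q = I * t = 0.0069276 A * 9.6 hr = 0.06650 Ah

I=0.0069276 A, Q=0.06650 Ah


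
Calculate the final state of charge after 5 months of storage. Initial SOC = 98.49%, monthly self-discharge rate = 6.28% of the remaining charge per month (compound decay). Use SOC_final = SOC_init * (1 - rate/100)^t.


Monthly retention factor = 1 - 6.28/100 = 0.9372
Over 5 months: factor^5 = 0.72304
SOC_final = 98.49 * 0.72304 = 71.21%

71.21%


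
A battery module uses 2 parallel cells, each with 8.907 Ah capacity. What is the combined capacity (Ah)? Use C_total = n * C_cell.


C_total = 2 * 8.907 = 17.814 Ah

17.814 Ah


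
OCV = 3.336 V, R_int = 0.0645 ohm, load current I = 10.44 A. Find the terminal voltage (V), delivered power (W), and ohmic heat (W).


Step 1: V_terminal = OCV - I*R = 3.336 - 10.44 * 0.0645 = 2.6626 V
Step 2: P_out = V_terminal * I = 2.6626 * 10.44 = 27.80 W
Step 3: Q = I^2 * R = 10.44^2 * 0.0645 = 7.030 W

V=2.6626 V, P=27.80 W, Q=7.030 W


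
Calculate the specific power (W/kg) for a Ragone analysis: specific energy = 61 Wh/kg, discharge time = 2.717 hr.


Specific power = 61 Wh/kg / 2.717 hr = 22.45 W/kg

22.45 W/kg


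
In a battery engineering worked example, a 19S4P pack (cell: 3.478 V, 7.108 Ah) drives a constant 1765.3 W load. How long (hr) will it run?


Step 1: E_pack = Ns * V_cell * Np * C_cell = 19 * 3.478 * 4 * 7.108 = 1878.8 Wh
Step 2: t = E_pack / P = 1878.8 / 1765.3 = 1.064 hr

1.064 hr


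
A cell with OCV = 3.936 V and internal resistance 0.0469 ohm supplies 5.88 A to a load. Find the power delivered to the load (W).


Step 1: V_terminal = OCV - I*R = 3.936 - 5.88 * 0.0469 = 3.6602 V
Step 2: P_out = V_terminal * I = 3.6602 * 5.88 = 21.52 W

21.52 W


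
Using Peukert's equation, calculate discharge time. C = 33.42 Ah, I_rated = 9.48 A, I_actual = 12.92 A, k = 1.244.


Step 1: t_rated = C / I_rated = 33.42 / 9.48 = 3.5253 hr
Step 2: ratio = 9.48 / 12.92 = 0.73375
Step 3: ratio^k = 0.73375^1.244 = 0.68036
Step 4: t = t_rated * ratio^k = 3.5253 * 0.68036 = 2.398 hr

2.398 hr


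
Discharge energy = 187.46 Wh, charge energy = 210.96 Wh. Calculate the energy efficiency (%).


eta_e = E_dis / E_chg * 100 = 187.46 / 210.96 * 100 = 88.86%

88.86%


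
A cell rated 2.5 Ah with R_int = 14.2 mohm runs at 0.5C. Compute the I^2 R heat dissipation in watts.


Convert: R = 14.2 mohm = 0.0142 ohm
Step 1: I = C_rate * capacity = 0.5 * 2.5 = 1.25 A
Step 2: Q = I^2 * R = 1.25^2 * 0.0142 = 1.5625 * 0.0142 = 0.02219 W

0.02219 W


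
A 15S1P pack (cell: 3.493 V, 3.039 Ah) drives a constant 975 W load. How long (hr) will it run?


Step 1: E_pack = Ns * V_cell * Np * C_cell = 15 * 3.493 * 1 * 3.039 = 159.23 Wh
Step 2: t = E_pack / P = 159.23 / 975 = 0.1633 hr

0.1633 hr


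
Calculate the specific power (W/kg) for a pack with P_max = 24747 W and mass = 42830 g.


Convert: m = 42830 g = 42.83 kg
SP = P / m = 24747 / 42.83 = 577.8 W/kg

577.8 W/kg


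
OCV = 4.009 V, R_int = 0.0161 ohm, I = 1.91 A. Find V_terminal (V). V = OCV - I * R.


IR drop = 1.91 * 0.0161 = 0.030751 V
V = 4.009 - 0.030751 = 3.978 V

3.978 V


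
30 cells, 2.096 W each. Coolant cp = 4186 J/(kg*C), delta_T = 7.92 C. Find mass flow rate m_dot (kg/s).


Q_total = 30 * 2.096 = 62.88 W
m_dot = Q_total / (cp * dT) = 62.88 / (4186 * 7.92) = 0.001897 kg/s

0.001897 kg/s


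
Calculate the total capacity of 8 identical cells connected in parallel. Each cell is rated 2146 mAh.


Convert: C_cell = 2146 mAh = 2.146 Ah
C_total = 8 * 2.146 = 17.168 Ah

17.168 Ah


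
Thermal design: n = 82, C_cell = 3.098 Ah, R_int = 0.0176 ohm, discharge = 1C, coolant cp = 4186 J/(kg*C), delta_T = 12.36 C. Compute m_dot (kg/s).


Step 1: I = 1 * 3.098 = 3.098 A
Step 2: Q_cell = I^2 * R = 3.098^2 * 0.0176 = 0.16892 W
Step 3: Q_total = 82 * 0.16892 = 13.851 W
Step 4: m_dot = Q_total / (cp * dT) = 13.851 / (4186 * 12.36) = 2.677e-04 kg/s

2.677e-04 kg/s


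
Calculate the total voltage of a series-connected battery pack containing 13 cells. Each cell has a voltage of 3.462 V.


With 13 cells in series at 3.462 V each, V_pack = 45.006 V

45.006 V


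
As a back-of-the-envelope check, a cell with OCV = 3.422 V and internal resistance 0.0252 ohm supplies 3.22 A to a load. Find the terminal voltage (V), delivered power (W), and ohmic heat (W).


Step 1: V_terminal = OCV - I*R = 3.422 - 3.22 * 0.0252 = 3.3409 V
Step 2: P_out = V_terminal * I = 3.3409 * 3.22 = 10.76 W
Step 3: Q = I^2 * R = 3.22^2 * 0.0252 = 0.2613 W

V=3.3409 V, P=10.76 W, Q=0.2613 W


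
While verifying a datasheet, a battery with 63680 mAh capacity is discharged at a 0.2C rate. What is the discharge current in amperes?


Convert: capacity = 63680 mAh = 63.68 Ah
At 0.2C: I = 0.2 * 63.68 Ah = 12.736 A

12.736 A


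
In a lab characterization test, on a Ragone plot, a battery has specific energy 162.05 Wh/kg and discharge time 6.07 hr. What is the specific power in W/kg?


P_specific = E / t = 162.05 / 6.07 = 26.70 W/kg

26.70 W/kg


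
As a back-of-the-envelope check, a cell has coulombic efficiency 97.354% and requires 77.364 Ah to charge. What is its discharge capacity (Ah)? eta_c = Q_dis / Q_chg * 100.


Q_dis = eta/100 * Q_chg = 97.354/100 * 77.364 = 75.32 Ah

75.32 Ah


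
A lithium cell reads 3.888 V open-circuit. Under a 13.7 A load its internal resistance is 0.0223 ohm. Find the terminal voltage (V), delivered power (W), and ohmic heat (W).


Step 1: V_terminal = OCV - I*R = 3.888 - 13.7 * 0.0223 = 3.5825 V
Step 2: P_out = V_terminal * I = 3.5825 * 13.7 = 49.08 W
Step 3: Q = I^2 * R = 13.7^2 * 0.0223 = 4.185 W

V=3.5825 V, P=49.08 W, Q=4.185 W


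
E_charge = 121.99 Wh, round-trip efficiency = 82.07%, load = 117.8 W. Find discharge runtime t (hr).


Step 1: E_discharge = eta/100 * E_charge = 82.07/100 * 121.99 = 100.12 Wh
Step 2: t = E_discharge / P = 100.12 / 117.8 = 0.8499 hr

0.8499 hr


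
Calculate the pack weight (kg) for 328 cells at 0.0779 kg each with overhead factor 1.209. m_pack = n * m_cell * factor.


Cell mass sum = 328 * 0.0779 = 25.551 kg
With overhead 1.209: m_pack = 25.551 * 1.209 = 30.89 kg

30.89 kg


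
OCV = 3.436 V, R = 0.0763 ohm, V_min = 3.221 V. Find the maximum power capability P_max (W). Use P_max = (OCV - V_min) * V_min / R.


dV = OCV - V_min = 0.215 V (so I_max = dV / R)
P_max = dV * V_min / R = 0.215 * 3.221 / 0.0763 = 9.076 W

9.076 W


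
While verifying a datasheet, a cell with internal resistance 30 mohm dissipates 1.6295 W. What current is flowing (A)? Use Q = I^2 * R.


Convert: R = 30 mohm = 0.03 ohm
I = sqrt(Q / R) = sqrt(1.6295 / 0.03) = sqrt(54.317) = 7.370 A

7.370 A


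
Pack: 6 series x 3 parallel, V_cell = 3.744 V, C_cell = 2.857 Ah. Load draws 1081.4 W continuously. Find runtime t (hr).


Step 1: E_pack = Ns * V_cell * Np * C_cell = 6 * 3.744 * 3 * 2.857 = 192.54 Wh
Step 2: t = E_pack / P = 192.54 / 1081.4 = 0.1780 hr

0.1780 hr


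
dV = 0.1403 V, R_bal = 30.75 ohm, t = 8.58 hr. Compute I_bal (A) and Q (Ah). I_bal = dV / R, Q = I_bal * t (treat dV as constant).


I_bal = dV / R = 0.1403 / 30.75 = 0.0045626 A
Q = I_bal * t = 0.0045626 * 8.58 = 0.03915 Ah

I=0.0045626 A, Q=0.03915 Ah


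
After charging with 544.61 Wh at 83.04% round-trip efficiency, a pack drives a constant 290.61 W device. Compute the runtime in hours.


Step 1: E_discharge = eta/100 * E_charge = 83.04/100 * 544.61 = 452.24 Wh
Step 2: t = E_discharge / P = 452.24 / 290.61 = 1.556 hr

1.556 hr


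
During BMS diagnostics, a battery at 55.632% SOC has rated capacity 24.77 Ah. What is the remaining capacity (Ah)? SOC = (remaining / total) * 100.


remaining = SOC / 100 * total = 55.632 / 100 * 24.77 = 13.78 Ah

13.78 Ah


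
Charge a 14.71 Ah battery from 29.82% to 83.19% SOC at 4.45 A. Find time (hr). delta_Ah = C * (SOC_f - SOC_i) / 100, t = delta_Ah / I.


Step 1: dSOC = 83.19% - 29.82% = 53.37%
Step 2: delta_Ah = 14.71 * 53.37 / 100 = 7.8507 Ah
Step 3: t = 7.8507 / 4.45 = 1.764 hr

1.764 hr


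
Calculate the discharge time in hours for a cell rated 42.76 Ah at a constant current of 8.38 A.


Runtime = 42.76 Ah / 8.38 A = 5.103 hr

5.103 hr


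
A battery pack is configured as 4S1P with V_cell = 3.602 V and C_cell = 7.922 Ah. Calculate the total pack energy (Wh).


E = Ns * Vcell * Np * Ccell = 4 * 3.602 * 1 * 7.922 = 114.1 Wh

114.1 Wh


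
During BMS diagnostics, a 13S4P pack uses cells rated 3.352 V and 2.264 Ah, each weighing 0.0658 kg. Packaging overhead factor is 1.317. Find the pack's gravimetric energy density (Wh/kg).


Step 1: V_pack = 13 * 3.352 = 43.576 V
Step 2: C_pack = 4 * 2.264 = 9.056 Ah
Step 3: E_pack = V_pack * C_pack = 43.576 * 9.056 = 394.62 Wh
Step 4: m_pack = 13 * 4 * 0.0658 * 1.317 = 4.5062 kg
Step 5: ED = E_pack / m_pack = 394.62 / 4.5062 = 87.57 Wh/kg

87.57 Wh/kg


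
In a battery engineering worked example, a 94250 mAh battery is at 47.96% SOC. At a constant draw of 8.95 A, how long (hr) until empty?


Convert: C_total = 94250 mAh = 94.25 Ah
Step 1: remaining = SOC/100 * C_total = 47.96/100 * 94.25 = 45.202 Ah
Step 2: t = remaining / I = 45.202 / 8.95 = 5.051 hr

5.051 hr


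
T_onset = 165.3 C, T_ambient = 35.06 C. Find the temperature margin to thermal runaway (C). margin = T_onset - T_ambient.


margin = T_onset - T_ambient = 165.3 - 35.06 = 130.24 C

130.24 C


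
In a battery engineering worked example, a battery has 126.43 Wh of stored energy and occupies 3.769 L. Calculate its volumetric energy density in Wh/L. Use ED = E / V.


Volumetric ED = 126.43 Wh / 3.769 L = 33.54 Wh/L

33.54 Wh/L


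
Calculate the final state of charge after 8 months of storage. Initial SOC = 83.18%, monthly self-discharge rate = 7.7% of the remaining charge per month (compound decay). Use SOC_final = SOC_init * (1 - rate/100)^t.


decay = (1 - 7.7/100)^8 = 0.52676
SOC_final = 83.18 * 0.52676 = 43.82%

43.82%


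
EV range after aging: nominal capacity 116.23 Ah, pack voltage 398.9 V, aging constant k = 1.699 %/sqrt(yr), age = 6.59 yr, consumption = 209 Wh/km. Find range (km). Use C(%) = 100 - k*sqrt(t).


Step 1: capacity retention = 100 - 1.699 * sqrt(6.59) = 100 - 1.699 * 2.5671 = 95.638%
Step 2: C_now = 116.23 * 95.638/100 = 111.16 Ah
Step 3: E_pack = V * C_now = 398.9 * 111.16 = 44342 Wh
Step 4: range = E_pack / consumption = 44342 / 209 = 212.2 km

212.2 km


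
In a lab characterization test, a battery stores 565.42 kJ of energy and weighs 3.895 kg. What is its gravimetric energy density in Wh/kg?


Convert: E = 565.42 kJ = 157.06 Wh
ED = E / m = 157.06 / 3.895 = 40.32 Wh/kg

40.32 Wh/kg


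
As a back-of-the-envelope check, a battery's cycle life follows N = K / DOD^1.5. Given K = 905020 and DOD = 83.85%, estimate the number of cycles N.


DOD^1.5 = 767.81
N = K / DOD^1.5 = 905020 / 767.81 = 1179

1179 cycles


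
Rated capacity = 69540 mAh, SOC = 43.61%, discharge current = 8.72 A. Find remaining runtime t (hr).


Convert: C_total = 69540 mAh = 69.54 Ah
Step 1: remaining = SOC/100 * C_total = 43.61/100 * 69.54 = 30.326 Ah
Step 2: t = remaining / I = 30.326 / 8.72 = 3.478 hr

3.478 hr


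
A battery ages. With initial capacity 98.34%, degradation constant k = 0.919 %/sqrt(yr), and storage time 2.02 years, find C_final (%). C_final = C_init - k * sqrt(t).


Step 1: sqrt(2.02 yr) = 1.4213
Step 2: drop = 0.919 * 1.4213 = 1.3062
Step 3: C_final = 98.34 - 1.3062 = 97.03%

97.03%


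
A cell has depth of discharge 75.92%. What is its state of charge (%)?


SOC = 100 - DOD = 100 - 75.92 = 24.08%

24.08%


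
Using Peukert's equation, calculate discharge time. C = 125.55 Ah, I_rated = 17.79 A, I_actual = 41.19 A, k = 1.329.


Step 1: t_rated = C / I_rated = 125.55 / 17.79 = 7.0573 hr
Step 2: ratio = 17.79 / 41.19 = 0.4319
Step 3: ratio^k = 0.4319^1.329 = 0.32766
Step 4: t = t_rated * ratio^k = 7.0573 * 0.32766 = 2.312 hr

2.312 hr


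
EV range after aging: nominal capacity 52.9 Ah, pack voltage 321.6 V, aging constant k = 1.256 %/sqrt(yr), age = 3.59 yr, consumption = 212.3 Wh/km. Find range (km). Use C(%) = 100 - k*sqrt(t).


Step 1: capacity retention = 100 - 1.256 * sqrt(3.59) = 100 - 1.256 * 1.8947 = 97.62%
Step 2: C_now = 52.9 * 97.62/100 = 51.641 Ah
Step 3: E_pack = V * C_now = 321.6 * 51.641 = 16608 Wh
Step 4: range = E_pack / consumption = 16608 / 212.3 = 78.23 km

78.23 km


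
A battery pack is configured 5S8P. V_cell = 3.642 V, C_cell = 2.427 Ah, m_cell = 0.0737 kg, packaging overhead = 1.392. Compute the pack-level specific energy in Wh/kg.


Step 1: V_pack = 5 * 3.642 = 18.21 V
Step 2: C_pack = 8 * 2.427 = 19.416 Ah
Step 3: E_pack = V_pack * C_pack = 18.21 * 19.416 = 353.57 Wh
Step 4: m_pack = 5 * 8 * 0.0737 * 1.392 = 4.1036 kg
Step 5: ED = E_pack / m_pack = 353.57 / 4.1036 = 86.16 Wh/kg

86.16 Wh/kg


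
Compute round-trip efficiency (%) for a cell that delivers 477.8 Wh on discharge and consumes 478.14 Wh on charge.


eta_e = E_dis / E_chg * 100 = 477.8 / 478.14 * 100 = 99.93%

99.93%


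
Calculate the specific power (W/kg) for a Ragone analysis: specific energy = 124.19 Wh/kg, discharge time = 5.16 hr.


Specific power = 124.19 Wh/kg / 5.16 hr = 24.07 W/kg

24.07 W/kg


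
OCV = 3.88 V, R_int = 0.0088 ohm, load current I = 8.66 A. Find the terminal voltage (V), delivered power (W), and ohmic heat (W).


Step 1: V_terminal = OCV - I*R = 3.88 - 8.66 * 0.0088 = 3.8038 V
Step 2: P_out = V_terminal * I = 3.8038 * 8.66 = 32.94 W
Step 3: Q = I^2 * R = 8.66^2 * 0.0088 = 0.6600 W

V=3.8038 V, P=32.94 W, Q=0.6600 W


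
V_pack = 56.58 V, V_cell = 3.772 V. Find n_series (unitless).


n = V_pack / V_cell = 56.58 / 3.772 = 15

15


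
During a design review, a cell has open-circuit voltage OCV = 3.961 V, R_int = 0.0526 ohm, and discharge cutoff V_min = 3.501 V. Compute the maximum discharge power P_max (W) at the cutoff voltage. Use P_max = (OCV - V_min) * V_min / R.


dV = OCV - V_min = 0.46 V (so I_max = dV / R)
P_max = dV * V_min / R = 0.46 * 3.501 / 0.0526 = 30.62 W

30.62 W


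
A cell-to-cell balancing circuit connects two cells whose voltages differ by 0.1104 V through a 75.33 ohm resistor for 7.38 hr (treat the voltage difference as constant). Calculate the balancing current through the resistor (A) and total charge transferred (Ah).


First, Ohm's law: I_bal = 0.1104 V / 75.33 ohm = 0.0014656 A
Then Q = I * t = 0.0014656 A * 7.38 hr = 0.01082 Ah

I=0.0014656 A, Q=0.01082 Ah


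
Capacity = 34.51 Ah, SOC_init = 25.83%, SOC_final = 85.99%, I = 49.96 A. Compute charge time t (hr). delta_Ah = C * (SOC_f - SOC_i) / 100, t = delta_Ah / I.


Step 1: dSOC = 85.99% - 25.83% = 60.16%
Step 2: delta_Ah = 34.51 * 60.16 / 100 = 20.761 Ah
Step 3: t = 20.761 / 49.96 = 0.4156 hr

0.4156 hr


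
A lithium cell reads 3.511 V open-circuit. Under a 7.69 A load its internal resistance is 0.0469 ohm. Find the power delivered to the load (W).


Step 1: V_terminal = OCV - I*R = 3.511 - 7.69 * 0.0469 = 3.1503 V
Step 2: P_out = V_terminal * I = 3.1503 * 7.69 = 24.23 W

24.23 W


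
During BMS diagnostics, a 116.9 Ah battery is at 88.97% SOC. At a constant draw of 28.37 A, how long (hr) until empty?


Step 1: remaining = SOC/100 * C_total = 88.97/100 * 116.9 = 104.01 Ah
Step 2: t = remaining / I = 104.01 / 28.37 = 3.666 hr

3.666 hr


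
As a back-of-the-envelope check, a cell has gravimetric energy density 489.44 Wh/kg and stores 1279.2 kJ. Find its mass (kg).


Convert: E = 1279.2 kJ = 355.33 Wh
m = E / ED = 355.33 / 489.44 = 0.7260 kg

0.7260 kg


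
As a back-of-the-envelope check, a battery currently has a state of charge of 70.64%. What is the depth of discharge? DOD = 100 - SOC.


DOD = 100 - SOC = 100 - 70.64 = 29.36%

29.36%


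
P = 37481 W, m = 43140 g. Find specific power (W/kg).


Convert: m = 43140 g = 43.14 kg
SP = P / m = 37481 / 43.14 = 868.8 W/kg

868.8 W/kg


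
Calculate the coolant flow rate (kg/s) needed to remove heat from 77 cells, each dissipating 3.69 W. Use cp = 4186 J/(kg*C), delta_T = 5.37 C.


Step 1: Total heat Q = 77 * 3.69 W = 284.13 W
Step 2: denom = cp * dT = 4186 * 5.37 = 22479
Step 3: m_dot = 284.13 / 22479 = 0.01264 kg/s

0.01264 kg/s
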